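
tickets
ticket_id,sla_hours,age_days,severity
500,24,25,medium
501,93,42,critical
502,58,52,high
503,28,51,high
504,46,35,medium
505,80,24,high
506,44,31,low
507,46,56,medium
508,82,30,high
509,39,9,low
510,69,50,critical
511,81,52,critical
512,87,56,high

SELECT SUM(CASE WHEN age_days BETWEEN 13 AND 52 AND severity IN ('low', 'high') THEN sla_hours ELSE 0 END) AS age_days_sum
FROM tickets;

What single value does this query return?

292

ticket_id=500: ✗
ticket_id=501: ✗
ticket_id=502: ✓ → 58
ticket_id=503: ✓ → 28
ticket_id=504: ✗
ticket_id=505: ✓ → 80
ticket_id=506: ✓ → 44
ticket_id=507: ✗
ticket_id=508: ✓ → 82
ticket_id=509: ✗
ticket_id=510: ✗
ticket_id=511: ✗
ticket_id=512: ✗
age_days_sum = 58 + 28 + 80 + 44 + 82 = 292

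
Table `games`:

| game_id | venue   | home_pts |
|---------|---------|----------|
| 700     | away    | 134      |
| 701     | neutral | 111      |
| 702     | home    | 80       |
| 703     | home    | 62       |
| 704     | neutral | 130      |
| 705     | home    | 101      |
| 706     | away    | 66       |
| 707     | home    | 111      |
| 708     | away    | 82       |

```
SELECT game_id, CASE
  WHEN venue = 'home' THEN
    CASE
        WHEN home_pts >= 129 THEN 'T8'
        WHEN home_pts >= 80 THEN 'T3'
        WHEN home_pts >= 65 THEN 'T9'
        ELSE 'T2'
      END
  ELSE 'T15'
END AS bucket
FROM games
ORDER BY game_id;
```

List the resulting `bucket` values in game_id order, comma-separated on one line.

game_id=700: venue='away' → outer ELSE → T15
game_id=701: venue='neutral' → outer ELSE → T15
game_id=702: venue='home' → inner[home_pts >= 80] → T3
game_id=703: venue='home' → inner[ELSE] → T2
game_id=704: venue='neutral' → outer ELSE → T15
game_id=705: venue='home' → inner[home_pts >= 80] → T3
game_id=706: venue='away' → outer ELSE → T15
game_id=707: venue='home' → inner[home_pts >= 80] → T3
game_id=708: venue='away' → outer ELSE → T15

T15, T15, T3, T2, T15, T3, T15, T3, T15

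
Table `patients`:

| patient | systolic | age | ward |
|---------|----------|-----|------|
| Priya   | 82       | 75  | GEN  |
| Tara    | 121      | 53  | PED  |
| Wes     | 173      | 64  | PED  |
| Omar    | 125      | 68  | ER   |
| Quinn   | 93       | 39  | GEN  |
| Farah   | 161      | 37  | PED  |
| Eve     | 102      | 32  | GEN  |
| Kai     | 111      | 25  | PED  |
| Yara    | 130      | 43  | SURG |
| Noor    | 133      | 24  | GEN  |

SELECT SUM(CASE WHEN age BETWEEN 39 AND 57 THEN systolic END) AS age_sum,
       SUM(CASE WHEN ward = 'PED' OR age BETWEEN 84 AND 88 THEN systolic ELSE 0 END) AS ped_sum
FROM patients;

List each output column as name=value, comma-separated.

[age_sum: age BETWEEN 39 AND 57]
patient=Priya: ✗
patient=Tara: ✓ → 121
patient=Wes: ✗
patient=Omar: ✗
patient=Quinn: ✓ → 93
patient=Farah: ✗
patient=Eve: ✗
patient=Kai: ✗
patient=Yara: ✓ → 130
patient=Noor: ✗
age_sum = 121 + 93 + 130 = 344
—
[ped_sum: ward = 'PED' OR age BETWEEN 84 AND 88]
patient=Priya: ✗
patient=Tara: ✓ → 121
patient=Wes: ✓ → 173
patient=Omar: ✗
patient=Quinn: ✗
patient=Farah: ✓ → 161
patient=Eve: ✗
patient=Kai: ✓ → 111
patient=Yara: ✗
patient=Noor: ✗
ped_sum = 121 + 173 + 161 + 111 = 566

age_sum=344, ped_sum=566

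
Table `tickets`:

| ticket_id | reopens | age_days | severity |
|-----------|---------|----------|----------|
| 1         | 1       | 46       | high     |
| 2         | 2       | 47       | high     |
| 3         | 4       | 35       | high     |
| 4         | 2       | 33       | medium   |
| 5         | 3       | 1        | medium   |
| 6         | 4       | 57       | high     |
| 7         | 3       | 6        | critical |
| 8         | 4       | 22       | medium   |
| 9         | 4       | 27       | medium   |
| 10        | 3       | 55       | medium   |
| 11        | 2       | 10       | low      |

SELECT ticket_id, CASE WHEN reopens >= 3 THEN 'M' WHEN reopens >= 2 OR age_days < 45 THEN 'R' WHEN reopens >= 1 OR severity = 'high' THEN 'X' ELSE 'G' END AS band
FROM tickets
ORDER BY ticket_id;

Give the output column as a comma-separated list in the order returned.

X, R, M, R, M, M, M, M, M, M, R

ticket_id=1: reopens >= 1 OR severity = 'high' → X
ticket_id=2: reopens >= 2 OR age_days < 45 → R
ticket_id=3: reopens >= 3 → M
ticket_id=4: reopens >= 2 OR age_days < 45 → R
ticket_id=5: reopens >= 3 → M
ticket_id=6: reopens >= 3 → M
ticket_id=7: reopens >= 3 → M
ticket_id=8: reopens >= 3 → M
ticket_id=9: reopens >= 3 → M
ticket_id=10: reopens >= 3 → M
ticket_id=11: reopens >= 2 OR age_days < 45 → R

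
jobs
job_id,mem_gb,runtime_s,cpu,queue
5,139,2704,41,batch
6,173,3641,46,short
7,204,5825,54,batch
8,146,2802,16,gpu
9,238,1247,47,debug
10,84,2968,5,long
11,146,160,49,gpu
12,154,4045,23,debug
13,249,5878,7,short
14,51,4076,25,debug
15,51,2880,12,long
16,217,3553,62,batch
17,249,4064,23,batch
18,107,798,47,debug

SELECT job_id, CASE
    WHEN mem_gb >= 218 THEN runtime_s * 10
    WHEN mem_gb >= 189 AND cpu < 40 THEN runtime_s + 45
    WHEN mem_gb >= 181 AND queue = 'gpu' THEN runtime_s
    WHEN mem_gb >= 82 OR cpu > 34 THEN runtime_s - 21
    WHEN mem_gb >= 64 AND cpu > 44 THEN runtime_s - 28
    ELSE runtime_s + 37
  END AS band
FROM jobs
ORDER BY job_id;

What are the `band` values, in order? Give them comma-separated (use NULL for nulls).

2683, 3620, 5804, 2781, 12470, 2947, 139, 4024, 58780, 4113, 2917, 3532, 40640, 777

job_id=5: mem_gb >= 82 OR cpu > 34 → 2683
job_id=6: mem_gb >= 82 OR cpu > 34 → 3620
job_id=7: mem_gb >= 82 OR cpu > 34 → 5804
job_id=8: mem_gb >= 82 OR cpu > 34 → 2781
job_id=9: mem_gb >= 218 → 12470
job_id=10: mem_gb >= 82 OR cpu > 34 → 2947
job_id=11: mem_gb >= 82 OR cpu > 34 → 139
job_id=12: mem_gb >= 82 OR cpu > 34 → 4024
job_id=13: mem_gb >= 218 → 58780
job_id=14: ELSE → 4113
job_id=15: ELSE → 2917
job_id=16: mem_gb >= 82 OR cpu > 34 → 3532
job_id=17: mem_gb >= 218 → 40640
job_id=18: mem_gb >= 82 OR cpu > 34 → 777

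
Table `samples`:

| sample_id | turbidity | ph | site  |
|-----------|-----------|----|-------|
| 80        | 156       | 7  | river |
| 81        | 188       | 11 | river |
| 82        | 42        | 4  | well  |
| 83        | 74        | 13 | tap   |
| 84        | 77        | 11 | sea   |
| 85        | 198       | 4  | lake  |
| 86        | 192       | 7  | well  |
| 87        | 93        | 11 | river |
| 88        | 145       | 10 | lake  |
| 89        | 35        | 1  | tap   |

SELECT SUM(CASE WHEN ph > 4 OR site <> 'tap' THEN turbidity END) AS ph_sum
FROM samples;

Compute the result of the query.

1165

sample_id=80: ✓ → 156
sample_id=81: ✓ → 188
sample_id=82: ✓ → 42
sample_id=83: ✓ → 74
sample_id=84: ✓ → 77
sample_id=85: ✓ → 198
sample_id=86: ✓ → 192
sample_id=87: ✓ → 93
sample_id=88: ✓ → 145
sample_id=89: ✗
ph_sum = 156 + 188 + 42 + 74 + 77 + 198 + 192 + 93 + 145 = 1165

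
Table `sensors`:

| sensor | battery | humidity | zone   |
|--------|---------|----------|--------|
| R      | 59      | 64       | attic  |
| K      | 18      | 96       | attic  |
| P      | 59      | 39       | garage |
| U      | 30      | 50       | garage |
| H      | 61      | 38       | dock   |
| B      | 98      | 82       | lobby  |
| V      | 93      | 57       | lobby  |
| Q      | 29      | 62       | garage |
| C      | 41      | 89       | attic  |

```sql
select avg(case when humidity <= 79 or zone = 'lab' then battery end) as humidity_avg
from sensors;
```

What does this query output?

55.1666666667

sensor=R: ✓ → 59
sensor=K: ✗
sensor=P: ✓ → 59
sensor=U: ✓ → 30
sensor=H: ✓ → 61
sensor=B: ✗
sensor=V: ✓ → 93
sensor=Q: ✓ → 29
sensor=C: ✗
humidity_avg = (59 + 59 + 30 + 61 + 93 + 29) / 6 = 55.1666666667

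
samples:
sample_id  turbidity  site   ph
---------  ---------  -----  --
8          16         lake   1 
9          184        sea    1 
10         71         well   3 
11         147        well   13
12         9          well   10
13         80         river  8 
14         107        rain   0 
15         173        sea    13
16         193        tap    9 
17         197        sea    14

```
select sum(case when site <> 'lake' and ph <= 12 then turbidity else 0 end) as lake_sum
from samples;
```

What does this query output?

644

sample_id=8: ✗
sample_id=9: ✓ → 184
sample_id=10: ✓ → 71
sample_id=11: ✗
sample_id=12: ✓ → 9
sample_id=13: ✓ → 80
sample_id=14: ✓ → 107
sample_id=15: ✗
sample_id=16: ✓ → 193
sample_id=17: ✗
lake_sum = 184 + 71 + 9 + 80 + 107 + 193 = 644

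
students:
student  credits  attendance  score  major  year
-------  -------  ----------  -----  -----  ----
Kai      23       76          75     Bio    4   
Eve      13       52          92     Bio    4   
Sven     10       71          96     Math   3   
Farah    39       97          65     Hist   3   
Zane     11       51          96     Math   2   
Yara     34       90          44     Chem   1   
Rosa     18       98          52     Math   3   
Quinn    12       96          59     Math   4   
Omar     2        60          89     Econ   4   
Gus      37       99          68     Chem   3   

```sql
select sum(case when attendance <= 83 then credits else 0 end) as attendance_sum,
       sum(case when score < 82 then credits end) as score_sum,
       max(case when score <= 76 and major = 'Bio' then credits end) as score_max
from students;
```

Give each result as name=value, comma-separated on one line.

[attendance_sum: attendance <= 83]
student=Kai: ✓ → 23
student=Eve: ✓ → 13
student=Sven: ✓ → 10
student=Farah: ✗
student=Zane: ✓ → 11
student=Yara: ✗
student=Rosa: ✗
student=Quinn: ✗
student=Omar: ✓ → 2
student=Gus: ✗
attendance_sum = 23 + 13 + 10 + 11 + 2 = 59
—
[score_sum: score < 82]
student=Kai: ✓ → 23
student=Eve: ✗
student=Sven: ✗
student=Farah: ✓ → 39
student=Zane: ✗
student=Yara: ✓ → 34
student=Rosa: ✓ → 18
student=Quinn: ✓ → 12
student=Omar: ✗
student=Gus: ✓ → 37
score_sum = 23 + 39 + 34 + 18 + 12 + 37 = 163
—
[score_max: score <= 76 and major = 'Bio']
student=Kai: ✓ → 23
student=Eve: ✗
student=Sven: ✗
student=Farah: ✗
student=Zane: ✗
student=Yara: ✗
student=Rosa: ✗
student=Quinn: ✗
student=Omar: ✗
student=Gus: ✗
score_max = MAX(23) = 23

attendance_sum=59, score_sum=163, score_max=23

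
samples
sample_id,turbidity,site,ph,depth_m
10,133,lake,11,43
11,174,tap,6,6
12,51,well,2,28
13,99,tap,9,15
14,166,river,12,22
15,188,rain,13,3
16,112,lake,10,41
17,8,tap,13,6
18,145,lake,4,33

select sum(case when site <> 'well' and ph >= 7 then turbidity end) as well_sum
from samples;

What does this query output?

706

sample_id=10: ✓ → 133
sample_id=11: ✗
sample_id=12: ✗
sample_id=13: ✓ → 99
sample_id=14: ✓ → 166
sample_id=15: ✓ → 188
sample_id=16: ✓ → 112
sample_id=17: ✓ → 8
sample_id=18: ✗
well_sum = 133 + 99 + 166 + 188 + 112 + 8 = 706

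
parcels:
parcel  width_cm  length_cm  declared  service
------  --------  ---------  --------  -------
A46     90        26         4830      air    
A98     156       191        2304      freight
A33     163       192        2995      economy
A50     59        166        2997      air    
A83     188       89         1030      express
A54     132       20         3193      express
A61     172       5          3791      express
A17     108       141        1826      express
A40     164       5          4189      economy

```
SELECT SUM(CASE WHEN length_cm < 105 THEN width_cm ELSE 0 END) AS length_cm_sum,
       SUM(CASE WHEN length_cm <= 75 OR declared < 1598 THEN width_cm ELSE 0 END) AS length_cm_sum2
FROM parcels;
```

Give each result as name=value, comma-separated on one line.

[length_cm_sum: length_cm < 105]
parcel=A46: ✓ → 90
parcel=A98: ✗
parcel=A33: ✗
parcel=A50: ✗
parcel=A83: ✓ → 188
parcel=A54: ✓ → 132
parcel=A61: ✓ → 172
parcel=A17: ✗
parcel=A40: ✓ → 164
length_cm_sum = 90 + 188 + 132 + 172 + 164 = 746
—
[length_cm_sum2: length_cm <= 75 OR declared < 1598]
parcel=A46: ✓ → 90
parcel=A98: ✗
parcel=A33: ✗
parcel=A50: ✗
parcel=A83: ✓ → 188
parcel=A54: ✓ → 132
parcel=A61: ✓ → 172
parcel=A17: ✗
parcel=A40: ✓ → 164
length_cm_sum2 = 90 + 188 + 132 + 172 + 164 = 746

length_cm_sum=746, length_cm_sum2=746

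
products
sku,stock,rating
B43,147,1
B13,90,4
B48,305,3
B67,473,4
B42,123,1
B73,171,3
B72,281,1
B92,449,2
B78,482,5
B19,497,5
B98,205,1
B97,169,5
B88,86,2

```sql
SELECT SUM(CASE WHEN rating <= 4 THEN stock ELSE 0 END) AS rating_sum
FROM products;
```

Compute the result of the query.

2330

sku=B43: ✓ → 147
sku=B13: ✓ → 90
sku=B48: ✓ → 305
sku=B67: ✓ → 473
sku=B42: ✓ → 123
sku=B73: ✓ → 171
sku=B72: ✓ → 281
sku=B92: ✓ → 449
sku=B78: ✗
sku=B19: ✗
sku=B98: ✓ → 205
sku=B97: ✗
sku=B88: ✓ → 86
rating_sum = 147 + 90 + 305 + 473 + 123 + 171 + 281 + 449 + 205 + 86 = 2330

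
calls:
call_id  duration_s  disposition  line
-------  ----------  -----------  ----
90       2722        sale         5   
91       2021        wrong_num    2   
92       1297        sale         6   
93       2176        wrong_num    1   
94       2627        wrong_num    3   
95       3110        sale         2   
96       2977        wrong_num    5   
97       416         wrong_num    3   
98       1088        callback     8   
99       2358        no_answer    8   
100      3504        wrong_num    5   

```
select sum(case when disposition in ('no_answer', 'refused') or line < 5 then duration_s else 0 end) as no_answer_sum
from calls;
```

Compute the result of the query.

call_id=90: ✗
call_id=91: ✓ → 2021
call_id=92: ✗
call_id=93: ✓ → 2176
call_id=94: ✓ → 2627
call_id=95: ✓ → 3110
call_id=96: ✗
call_id=97: ✓ → 416
call_id=98: ✗
call_id=99: ✓ → 2358
call_id=100: ✗
no_answer_sum = 2021 + 2176 + 2627 + 3110 + 416 + 2358 = 12708

12708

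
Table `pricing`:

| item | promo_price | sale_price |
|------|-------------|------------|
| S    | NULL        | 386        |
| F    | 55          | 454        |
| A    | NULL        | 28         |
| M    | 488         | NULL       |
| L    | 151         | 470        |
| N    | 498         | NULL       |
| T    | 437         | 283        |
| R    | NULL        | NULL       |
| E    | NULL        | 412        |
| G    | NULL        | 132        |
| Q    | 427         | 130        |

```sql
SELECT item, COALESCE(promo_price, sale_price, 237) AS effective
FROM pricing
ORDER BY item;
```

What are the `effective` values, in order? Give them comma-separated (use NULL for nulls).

28, 412, 55, 132, 151, 488, 498, 427, 237, 386, 437

item=A: promo_price=NULL, sale_price=28 → 28
item=E: promo_price=NULL, sale_price=412 → 412
item=F: promo_price=55 → 55
item=G: promo_price=NULL, sale_price=132 → 132
item=L: promo_price=151 → 151
item=M: promo_price=488 → 488
item=N: promo_price=498 → 498
item=Q: promo_price=427 → 427
item=R: promo_price=NULL, sale_price=NULL, → literal 237 → 237
item=S: promo_price=NULL, sale_price=386 → 386
item=T: promo_price=437 → 437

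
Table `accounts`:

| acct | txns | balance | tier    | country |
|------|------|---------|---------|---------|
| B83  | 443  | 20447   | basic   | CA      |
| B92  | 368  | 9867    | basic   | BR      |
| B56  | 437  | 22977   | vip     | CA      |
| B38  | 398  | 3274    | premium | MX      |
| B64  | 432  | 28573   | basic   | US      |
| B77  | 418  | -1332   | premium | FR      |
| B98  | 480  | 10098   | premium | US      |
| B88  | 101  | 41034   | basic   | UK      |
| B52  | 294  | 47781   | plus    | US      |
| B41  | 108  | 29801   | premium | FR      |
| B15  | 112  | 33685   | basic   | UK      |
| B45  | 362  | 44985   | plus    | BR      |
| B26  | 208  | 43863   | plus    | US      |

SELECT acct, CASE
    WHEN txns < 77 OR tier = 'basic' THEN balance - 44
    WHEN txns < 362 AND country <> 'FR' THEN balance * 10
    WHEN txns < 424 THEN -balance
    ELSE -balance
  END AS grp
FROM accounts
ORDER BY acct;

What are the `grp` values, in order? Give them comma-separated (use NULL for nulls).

acct=B15: txns < 77 OR tier = 'basic' → 33641
acct=B26: txns < 362 AND country <> 'FR' → 438630
acct=B38: txns < 424 → -3274
acct=B41: txns < 424 → -29801
acct=B45: txns < 424 → -44985
acct=B52: txns < 362 AND country <> 'FR' → 477810
acct=B56: ELSE → -22977
acct=B64: txns < 77 OR tier = 'basic' → 28529
acct=B77: txns < 424 → 1332
acct=B83: txns < 77 OR tier = 'basic' → 20403
acct=B88: txns < 77 OR tier = 'basic' → 40990
acct=B92: txns < 77 OR tier = 'basic' → 9823
acct=B98: ELSE → -10098

33641, 438630, -3274, -29801, -44985, 477810, -22977, 28529, 1332, 20403, 40990, 9823, -10098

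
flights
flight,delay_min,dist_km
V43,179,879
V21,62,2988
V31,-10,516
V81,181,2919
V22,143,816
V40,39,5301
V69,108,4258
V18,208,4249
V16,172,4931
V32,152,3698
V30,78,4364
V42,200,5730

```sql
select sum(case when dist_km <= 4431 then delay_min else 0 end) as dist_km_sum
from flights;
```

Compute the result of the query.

flight=V43: ✓ → 179
flight=V21: ✓ → 62
flight=V31: ✓ → -10
flight=V81: ✓ → 181
flight=V22: ✓ → 143
flight=V40: ✗
flight=V69: ✓ → 108
flight=V18: ✓ → 208
flight=V16: ✗
flight=V32: ✓ → 152
flight=V30: ✓ → 78
flight=V42: ✗
dist_km_sum = 179 + 62 + -10 + 181 + 143 + 108 + 208 + 152 + 78 = 1101

1101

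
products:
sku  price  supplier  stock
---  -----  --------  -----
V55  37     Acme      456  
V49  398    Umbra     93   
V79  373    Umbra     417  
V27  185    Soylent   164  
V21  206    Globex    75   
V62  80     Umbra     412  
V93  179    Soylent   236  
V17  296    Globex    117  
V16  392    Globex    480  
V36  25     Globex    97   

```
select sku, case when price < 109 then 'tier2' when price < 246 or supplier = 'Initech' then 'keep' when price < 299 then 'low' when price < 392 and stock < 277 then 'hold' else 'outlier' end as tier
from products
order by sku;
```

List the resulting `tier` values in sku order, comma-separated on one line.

outlier, low, keep, keep, tier2, outlier, tier2, tier2, outlier, keep

sku=V16: ELSE → outlier
sku=V17: price < 299 → low
sku=V21: price < 246 or supplier = 'Initech' → keep
sku=V27: price < 246 or supplier = 'Initech' → keep
sku=V36: price < 109 → tier2
sku=V49: ELSE → outlier
sku=V55: price < 109 → tier2
sku=V62: price < 109 → tier2
sku=V79: ELSE → outlier
sku=V93: price < 246 or supplier = 'Initech' → keep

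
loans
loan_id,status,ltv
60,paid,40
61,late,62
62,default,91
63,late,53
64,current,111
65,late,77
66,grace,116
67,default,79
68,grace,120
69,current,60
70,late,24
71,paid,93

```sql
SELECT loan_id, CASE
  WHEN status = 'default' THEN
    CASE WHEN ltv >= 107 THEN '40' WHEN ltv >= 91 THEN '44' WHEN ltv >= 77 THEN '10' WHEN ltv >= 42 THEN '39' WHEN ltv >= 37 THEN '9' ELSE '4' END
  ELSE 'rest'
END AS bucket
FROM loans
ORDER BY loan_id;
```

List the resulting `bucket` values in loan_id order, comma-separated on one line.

loan_id=60: status='paid' → outer ELSE → rest
loan_id=61: status='late' → outer ELSE → rest
loan_id=62: status='default' → inner[ltv >= 91] → 44
loan_id=63: status='late' → outer ELSE → rest
loan_id=64: status='current' → outer ELSE → rest
loan_id=65: status='late' → outer ELSE → rest
loan_id=66: status='grace' → outer ELSE → rest
loan_id=67: status='default' → inner[ltv >= 77] → 10
loan_id=68: status='grace' → outer ELSE → rest
loan_id=69: status='current' → outer ELSE → rest
loan_id=70: status='late' → outer ELSE → rest
loan_id=71: status='paid' → outer ELSE → rest

rest, rest, 44, rest, rest, rest, rest, 10, rest, rest, rest, rest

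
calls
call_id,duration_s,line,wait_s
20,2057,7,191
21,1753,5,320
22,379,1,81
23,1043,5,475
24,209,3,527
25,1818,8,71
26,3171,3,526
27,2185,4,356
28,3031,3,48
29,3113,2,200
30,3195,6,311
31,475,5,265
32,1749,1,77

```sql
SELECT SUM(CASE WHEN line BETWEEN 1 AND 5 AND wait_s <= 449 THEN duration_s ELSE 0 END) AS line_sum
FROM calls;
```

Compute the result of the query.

call_id=20: ✗
call_id=21: ✓ → 1753
call_id=22: ✓ → 379
call_id=23: ✗
call_id=24: ✗
call_id=25: ✗
call_id=26: ✗
call_id=27: ✓ → 2185
call_id=28: ✓ → 3031
call_id=29: ✓ → 3113
call_id=30: ✗
call_id=31: ✓ → 475
call_id=32: ✓ → 1749
line_sum = 1753 + 379 + 2185 + 3031 + 3113 + 475 + 1749 = 12685

12685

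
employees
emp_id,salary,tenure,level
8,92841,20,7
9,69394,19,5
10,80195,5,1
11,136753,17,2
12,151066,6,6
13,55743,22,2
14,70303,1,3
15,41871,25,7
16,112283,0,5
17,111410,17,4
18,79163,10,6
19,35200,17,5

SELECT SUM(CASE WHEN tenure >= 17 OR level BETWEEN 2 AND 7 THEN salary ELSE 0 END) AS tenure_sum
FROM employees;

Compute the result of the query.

956027

emp_id=8: ✓ → 92841
emp_id=9: ✓ → 69394
emp_id=10: ✗
emp_id=11: ✓ → 136753
emp_id=12: ✓ → 151066
emp_id=13: ✓ → 55743
emp_id=14: ✓ → 70303
emp_id=15: ✓ → 41871
emp_id=16: ✓ → 112283
emp_id=17: ✓ → 111410
emp_id=18: ✓ → 79163
emp_id=19: ✓ → 35200
tenure_sum = 92841 + 69394 + 136753 + 151066 + 55743 + 70303 + 41871 + 112283 + 111410 + 79163 + 35200 = 956027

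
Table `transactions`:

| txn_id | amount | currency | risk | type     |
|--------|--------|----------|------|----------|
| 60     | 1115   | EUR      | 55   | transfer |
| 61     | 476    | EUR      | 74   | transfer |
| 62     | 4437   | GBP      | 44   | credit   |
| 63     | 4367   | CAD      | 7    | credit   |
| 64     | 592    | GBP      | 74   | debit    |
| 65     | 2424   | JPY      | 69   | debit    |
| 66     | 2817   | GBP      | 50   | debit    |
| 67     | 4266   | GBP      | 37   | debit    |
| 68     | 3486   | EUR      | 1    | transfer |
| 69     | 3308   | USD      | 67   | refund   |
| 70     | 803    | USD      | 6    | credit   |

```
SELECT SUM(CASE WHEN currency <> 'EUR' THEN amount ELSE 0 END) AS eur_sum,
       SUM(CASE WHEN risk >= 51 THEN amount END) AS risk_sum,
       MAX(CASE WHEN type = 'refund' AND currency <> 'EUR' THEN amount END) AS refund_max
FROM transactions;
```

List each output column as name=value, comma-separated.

eur_sum=23014, risk_sum=7915, refund_max=3308

[eur_sum: currency <> 'EUR']
txn_id=60: ✗
txn_id=61: ✗
txn_id=62: ✓ → 4437
txn_id=63: ✓ → 4367
txn_id=64: ✓ → 592
txn_id=65: ✓ → 2424
txn_id=66: ✓ → 2817
txn_id=67: ✓ → 4266
txn_id=68: ✗
txn_id=69: ✓ → 3308
txn_id=70: ✓ → 803
eur_sum = 4437 + 4367 + 592 + 2424 + 2817 + 4266 + 3308 + 803 = 23014
—
[risk_sum: risk >= 51]
txn_id=60: ✓ → 1115
txn_id=61: ✓ → 476
txn_id=62: ✗
txn_id=63: ✗
txn_id=64: ✓ → 592
txn_id=65: ✓ → 2424
txn_id=66: ✗
txn_id=67: ✗
txn_id=68: ✗
txn_id=69: ✓ → 3308
txn_id=70: ✗
risk_sum = 1115 + 476 + 592 + 2424 + 3308 = 7915
—
[refund_max: type = 'refund' AND currency <> 'EUR']
txn_id=60: ✗
txn_id=61: ✗
txn_id=62: ✗
txn_id=63: ✗
txn_id=64: ✗
txn_id=65: ✗
txn_id=66: ✗
txn_id=67: ✗
txn_id=68: ✗
txn_id=69: ✓ → 3308
txn_id=70: ✗
refund_max = MAX(3308) = 3308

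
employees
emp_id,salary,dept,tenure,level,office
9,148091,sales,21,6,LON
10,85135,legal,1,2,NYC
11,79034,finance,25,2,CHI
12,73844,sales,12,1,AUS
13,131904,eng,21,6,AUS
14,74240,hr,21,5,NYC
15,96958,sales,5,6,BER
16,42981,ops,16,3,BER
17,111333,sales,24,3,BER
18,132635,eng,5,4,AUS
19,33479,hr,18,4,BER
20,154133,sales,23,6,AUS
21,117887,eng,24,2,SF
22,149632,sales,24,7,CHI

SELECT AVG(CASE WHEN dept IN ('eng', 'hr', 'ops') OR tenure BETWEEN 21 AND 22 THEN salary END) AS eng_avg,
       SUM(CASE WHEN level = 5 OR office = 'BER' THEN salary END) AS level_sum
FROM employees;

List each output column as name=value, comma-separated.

eng_avg=97316.7142857143, level_sum=358991

[eng_avg: dept IN ('eng', 'hr', 'ops') OR tenure BETWEEN 21 AND 22]
emp_id=9: ✓ → 148091
emp_id=10: ✗
emp_id=11: ✗
emp_id=12: ✗
emp_id=13: ✓ → 131904
emp_id=14: ✓ → 74240
emp_id=15: ✗
emp_id=16: ✓ → 42981
emp_id=17: ✗
emp_id=18: ✓ → 132635
emp_id=19: ✓ → 33479
emp_id=20: ✗
emp_id=21: ✓ → 117887
emp_id=22: ✗
eng_avg = (148091 + 131904 + 74240 + 42981 + 132635 + 33479 + 117887) / 7 = 97316.7142857143
—
[level_sum: level = 5 OR office = 'BER']
emp_id=9: ✗
emp_id=10: ✗
emp_id=11: ✗
emp_id=12: ✗
emp_id=13: ✗
emp_id=14: ✓ → 74240
emp_id=15: ✓ → 96958
emp_id=16: ✓ → 42981
emp_id=17: ✓ → 111333
emp_id=18: ✗
emp_id=19: ✓ → 33479
emp_id=20: ✗
emp_id=21: ✗
emp_id=22: ✗
level_sum = 74240 + 96958 + 42981 + 111333 + 33479 = 358991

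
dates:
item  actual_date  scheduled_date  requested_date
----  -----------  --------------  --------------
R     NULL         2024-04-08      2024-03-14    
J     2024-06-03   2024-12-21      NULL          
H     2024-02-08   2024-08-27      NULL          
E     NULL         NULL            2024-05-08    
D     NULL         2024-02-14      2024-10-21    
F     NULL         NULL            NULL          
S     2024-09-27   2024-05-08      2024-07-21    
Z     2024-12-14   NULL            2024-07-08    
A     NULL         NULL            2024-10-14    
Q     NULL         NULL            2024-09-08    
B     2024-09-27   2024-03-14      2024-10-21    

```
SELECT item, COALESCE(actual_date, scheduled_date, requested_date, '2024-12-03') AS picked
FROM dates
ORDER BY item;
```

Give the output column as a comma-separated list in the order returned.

2024-10-14, 2024-09-27, 2024-02-14, 2024-05-08, 2024-12-03, 2024-02-08, 2024-06-03, 2024-09-08, 2024-04-08, 2024-09-27, 2024-12-14

item=A: actual_date=NULL, scheduled_date=NULL, requested_date=2024-10-14 → 2024-10-14
item=B: actual_date=2024-09-27 → 2024-09-27
item=D: actual_date=NULL, scheduled_date=2024-02-14 → 2024-02-14
item=E: actual_date=NULL, scheduled_date=NULL, requested_date=2024-05-08 → 2024-05-08
item=F: actual_date=NULL, scheduled_date=NULL, requested_date=NULL, → literal 2024-12-03 → 2024-12-03
item=H: actual_date=2024-02-08 → 2024-02-08
item=J: actual_date=2024-06-03 → 2024-06-03
item=Q: actual_date=NULL, scheduled_date=NULL, requested_date=2024-09-08 → 2024-09-08
item=R: actual_date=NULL, scheduled_date=2024-04-08 → 2024-04-08
item=S: actual_date=2024-09-27 → 2024-09-27
item=Z: actual_date=2024-12-14 → 2024-12-14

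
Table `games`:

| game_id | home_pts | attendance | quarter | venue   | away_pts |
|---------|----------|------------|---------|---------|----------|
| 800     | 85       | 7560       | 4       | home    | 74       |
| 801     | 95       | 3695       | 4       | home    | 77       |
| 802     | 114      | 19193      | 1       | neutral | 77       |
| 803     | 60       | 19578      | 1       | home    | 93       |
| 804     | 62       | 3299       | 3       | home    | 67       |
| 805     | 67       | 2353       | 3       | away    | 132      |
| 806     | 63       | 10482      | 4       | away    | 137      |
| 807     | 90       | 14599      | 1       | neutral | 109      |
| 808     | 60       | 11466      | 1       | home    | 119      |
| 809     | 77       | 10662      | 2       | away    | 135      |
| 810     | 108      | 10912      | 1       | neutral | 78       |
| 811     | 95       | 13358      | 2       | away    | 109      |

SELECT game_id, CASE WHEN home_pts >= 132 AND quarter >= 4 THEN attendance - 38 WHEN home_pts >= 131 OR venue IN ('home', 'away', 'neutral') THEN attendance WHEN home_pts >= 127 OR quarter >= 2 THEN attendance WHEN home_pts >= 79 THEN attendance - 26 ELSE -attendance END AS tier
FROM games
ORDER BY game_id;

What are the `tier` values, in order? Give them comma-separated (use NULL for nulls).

game_id=800: home_pts >= 131 OR venue IN ('home', 'away', 'neutral') → 7560
game_id=801: home_pts >= 131 OR venue IN ('home', 'away', 'neutral') → 3695
game_id=802: home_pts >= 131 OR venue IN ('home', 'away', 'neutral') → 19193
game_id=803: home_pts >= 131 OR venue IN ('home', 'away', 'neutral') → 19578
game_id=804: home_pts >= 131 OR venue IN ('home', 'away', 'neutral') → 3299
game_id=805: home_pts >= 131 OR venue IN ('home', 'away', 'neutral') → 2353
game_id=806: home_pts >= 131 OR venue IN ('home', 'away', 'neutral') → 10482
game_id=807: home_pts >= 131 OR venue IN ('home', 'away', 'neutral') → 14599
game_id=808: home_pts >= 131 OR venue IN ('home', 'away', 'neutral') → 11466
game_id=809: home_pts >= 131 OR venue IN ('home', 'away', 'neutral') → 10662
game_id=810: home_pts >= 131 OR venue IN ('home', 'away', 'neutral') → 10912
game_id=811: home_pts >= 131 OR venue IN ('home', 'away', 'neutral') → 13358

7560, 3695, 19193, 19578, 3299, 2353, 10482, 14599, 11466, 10662, 10912, 13358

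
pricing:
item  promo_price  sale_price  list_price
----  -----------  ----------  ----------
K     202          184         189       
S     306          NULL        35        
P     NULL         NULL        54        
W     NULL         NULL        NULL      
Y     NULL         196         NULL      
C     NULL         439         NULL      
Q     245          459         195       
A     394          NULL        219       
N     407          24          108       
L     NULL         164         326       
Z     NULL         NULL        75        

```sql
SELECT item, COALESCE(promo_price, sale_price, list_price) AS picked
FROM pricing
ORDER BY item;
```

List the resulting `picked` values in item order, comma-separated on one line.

394, 439, 202, 164, 407, 54, 245, 306, NULL, 196, 75

item=A: promo_price=394 → 394
item=C: promo_price=NULL, sale_price=439 → 439
item=K: promo_price=202 → 202
item=L: promo_price=NULL, sale_price=164 → 164
item=N: promo_price=407 → 407
item=P: promo_price=NULL, sale_price=NULL, list_price=54 → 54
item=Q: promo_price=245 → 245
item=S: promo_price=306 → 306
item=W: promo_price=NULL, sale_price=NULL, list_price=NULL (all NULL) → NULL
item=Y: promo_price=NULL, sale_price=196 → 196
item=Z: promo_price=NULL, sale_price=NULL, list_price=75 → 75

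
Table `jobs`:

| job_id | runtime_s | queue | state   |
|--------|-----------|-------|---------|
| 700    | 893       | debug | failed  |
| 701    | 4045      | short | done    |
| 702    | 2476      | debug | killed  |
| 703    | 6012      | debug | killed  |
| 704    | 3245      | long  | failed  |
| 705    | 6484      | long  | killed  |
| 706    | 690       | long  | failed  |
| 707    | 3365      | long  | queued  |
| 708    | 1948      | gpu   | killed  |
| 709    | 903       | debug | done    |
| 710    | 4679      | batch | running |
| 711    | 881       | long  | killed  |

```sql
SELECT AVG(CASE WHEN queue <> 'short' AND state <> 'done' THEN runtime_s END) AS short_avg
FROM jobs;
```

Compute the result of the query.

job_id=700: ✓ → 893
job_id=701: ✗
job_id=702: ✓ → 2476
job_id=703: ✓ → 6012
job_id=704: ✓ → 3245
job_id=705: ✓ → 6484
job_id=706: ✓ → 690
job_id=707: ✓ → 3365
job_id=708: ✓ → 1948
job_id=709: ✗
job_id=710: ✓ → 4679
job_id=711: ✓ → 881
short_avg = (893 + 2476 + 6012 + 3245 + 6484 + 690 + 3365 + 1948 + 4679 + 881) / 10 = 3067.3

3067.3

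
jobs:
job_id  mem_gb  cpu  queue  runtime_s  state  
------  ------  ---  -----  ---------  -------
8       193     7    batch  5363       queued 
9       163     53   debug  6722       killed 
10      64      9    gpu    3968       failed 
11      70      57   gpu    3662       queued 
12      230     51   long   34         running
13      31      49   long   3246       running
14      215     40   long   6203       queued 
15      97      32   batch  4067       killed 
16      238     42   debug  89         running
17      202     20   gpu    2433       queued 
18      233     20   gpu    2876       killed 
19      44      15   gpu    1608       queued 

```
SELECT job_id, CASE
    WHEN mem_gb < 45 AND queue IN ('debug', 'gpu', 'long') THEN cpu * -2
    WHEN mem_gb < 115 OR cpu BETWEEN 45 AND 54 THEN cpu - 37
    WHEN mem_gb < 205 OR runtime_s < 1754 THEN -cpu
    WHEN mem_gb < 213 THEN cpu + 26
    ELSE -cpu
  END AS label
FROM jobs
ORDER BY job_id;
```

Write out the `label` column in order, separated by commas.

job_id=8: mem_gb < 205 OR runtime_s < 1754 → -7
job_id=9: mem_gb < 115 OR cpu BETWEEN 45 AND 54 → 16
job_id=10: mem_gb < 115 OR cpu BETWEEN 45 AND 54 → -28
job_id=11: mem_gb < 115 OR cpu BETWEEN 45 AND 54 → 20
job_id=12: mem_gb < 115 OR cpu BETWEEN 45 AND 54 → 14
job_id=13: mem_gb < 45 AND queue IN ('debug', 'gpu', 'long') → -98
job_id=14: ELSE → -40
job_id=15: mem_gb < 115 OR cpu BETWEEN 45 AND 54 → -5
job_id=16: mem_gb < 205 OR runtime_s < 1754 → -42
job_id=17: mem_gb < 205 OR runtime_s < 1754 → -20
job_id=18: ELSE → -20
job_id=19: mem_gb < 45 AND queue IN ('debug', 'gpu', 'long') → -30

-7, 16, -28, 20, 14, -98, -40, -5, -42, -20, -20, -30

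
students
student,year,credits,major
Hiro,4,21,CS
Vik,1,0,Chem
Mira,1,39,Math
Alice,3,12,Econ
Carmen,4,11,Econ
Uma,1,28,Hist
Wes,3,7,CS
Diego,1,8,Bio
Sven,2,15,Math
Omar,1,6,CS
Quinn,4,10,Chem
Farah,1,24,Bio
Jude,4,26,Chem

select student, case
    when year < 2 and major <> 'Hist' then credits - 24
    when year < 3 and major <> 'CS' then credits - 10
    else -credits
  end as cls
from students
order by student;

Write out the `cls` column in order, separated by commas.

-12, -11, -16, 0, -21, -26, 15, -18, -10, 5, 18, -24, -7

student=Alice: ELSE → -12
student=Carmen: ELSE → -11
student=Diego: year < 2 and major <> 'Hist' → -16
student=Farah: year < 2 and major <> 'Hist' → 0
student=Hiro: ELSE → -21
student=Jude: ELSE → -26
student=Mira: year < 2 and major <> 'Hist' → 15
student=Omar: year < 2 and major <> 'Hist' → -18
student=Quinn: ELSE → -10
student=Sven: year < 3 and major <> 'CS' → 5
student=Uma: year < 3 and major <> 'CS' → 18
student=Vik: year < 2 and major <> 'Hist' → -24
student=Wes: ELSE → -7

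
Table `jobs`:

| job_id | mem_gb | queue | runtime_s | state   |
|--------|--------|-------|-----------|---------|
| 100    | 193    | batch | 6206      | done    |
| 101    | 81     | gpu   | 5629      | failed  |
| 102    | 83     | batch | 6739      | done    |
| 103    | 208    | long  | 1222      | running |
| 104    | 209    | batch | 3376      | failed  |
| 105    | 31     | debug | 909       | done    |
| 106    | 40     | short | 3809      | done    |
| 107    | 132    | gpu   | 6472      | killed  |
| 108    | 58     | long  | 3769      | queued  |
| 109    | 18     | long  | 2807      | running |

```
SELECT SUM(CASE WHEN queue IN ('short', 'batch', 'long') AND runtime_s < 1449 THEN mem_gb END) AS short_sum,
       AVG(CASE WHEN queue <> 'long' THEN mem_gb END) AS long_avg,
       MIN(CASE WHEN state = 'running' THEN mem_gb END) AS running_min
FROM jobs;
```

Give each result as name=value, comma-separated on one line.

[short_sum: queue IN ('short', 'batch', 'long') AND runtime_s < 1449]
job_id=100: ✗
job_id=101: ✗
job_id=102: ✗
job_id=103: ✓ → 208
job_id=104: ✗
job_id=105: ✗
job_id=106: ✗
job_id=107: ✗
job_id=108: ✗
job_id=109: ✗
short_sum = 208
—
[long_avg: queue <> 'long']
job_id=100: ✓ → 193
job_id=101: ✓ → 81
job_id=102: ✓ → 83
job_id=103: ✗
job_id=104: ✓ → 209
job_id=105: ✓ → 31
job_id=106: ✓ → 40
job_id=107: ✓ → 132
job_id=108: ✗
job_id=109: ✗
long_avg = (193 + 81 + 83 + 209 + 31 + 40 + 132) / 7 = 109.8571428571
—
[running_min: state = 'running']
job_id=100: ✗
job_id=101: ✗
job_id=102: ✗
job_id=103: ✓ → 208
job_id=104: ✗
job_id=105: ✗
job_id=106: ✗
job_id=107: ✗
job_id=108: ✗
job_id=109: ✓ → 18
running_min = MIN(208, 18) = 18

short_sum=208, long_avg=109.8571428571, running_min=18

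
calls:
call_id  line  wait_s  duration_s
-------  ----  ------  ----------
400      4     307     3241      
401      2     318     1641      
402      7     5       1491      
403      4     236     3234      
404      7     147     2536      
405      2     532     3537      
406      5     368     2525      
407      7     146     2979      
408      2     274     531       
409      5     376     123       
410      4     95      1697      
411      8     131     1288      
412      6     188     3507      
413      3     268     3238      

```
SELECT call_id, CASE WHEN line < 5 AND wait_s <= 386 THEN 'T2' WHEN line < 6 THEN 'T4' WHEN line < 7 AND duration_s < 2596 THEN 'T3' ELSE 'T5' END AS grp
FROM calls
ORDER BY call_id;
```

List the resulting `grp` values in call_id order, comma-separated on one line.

call_id=400: line < 5 AND wait_s <= 386 → T2
call_id=401: line < 5 AND wait_s <= 386 → T2
call_id=402: ELSE → T5
call_id=403: line < 5 AND wait_s <= 386 → T2
call_id=404: ELSE → T5
call_id=405: line < 6 → T4
call_id=406: line < 6 → T4
call_id=407: ELSE → T5
call_id=408: line < 5 AND wait_s <= 386 → T2
call_id=409: line < 6 → T4
call_id=410: line < 5 AND wait_s <= 386 → T2
call_id=411: ELSE → T5
call_id=412: ELSE → T5
call_id=413: line < 5 AND wait_s <= 386 → T2

T2, T2, T5, T2, T5, T4, T4, T5, T2, T4, T2, T5, T5, T2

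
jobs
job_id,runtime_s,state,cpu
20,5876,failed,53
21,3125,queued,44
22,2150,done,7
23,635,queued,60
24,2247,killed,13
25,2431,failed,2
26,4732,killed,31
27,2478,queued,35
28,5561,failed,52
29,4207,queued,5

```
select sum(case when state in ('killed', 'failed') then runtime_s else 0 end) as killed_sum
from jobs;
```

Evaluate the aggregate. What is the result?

job_id=20: ✓ → 5876
job_id=21: ✗
job_id=22: ✗
job_id=23: ✗
job_id=24: ✓ → 2247
job_id=25: ✓ → 2431
job_id=26: ✓ → 4732
job_id=27: ✗
job_id=28: ✓ → 5561
job_id=29: ✗
killed_sum = 5876 + 2247 + 2431 + 4732 + 5561 = 20847

20847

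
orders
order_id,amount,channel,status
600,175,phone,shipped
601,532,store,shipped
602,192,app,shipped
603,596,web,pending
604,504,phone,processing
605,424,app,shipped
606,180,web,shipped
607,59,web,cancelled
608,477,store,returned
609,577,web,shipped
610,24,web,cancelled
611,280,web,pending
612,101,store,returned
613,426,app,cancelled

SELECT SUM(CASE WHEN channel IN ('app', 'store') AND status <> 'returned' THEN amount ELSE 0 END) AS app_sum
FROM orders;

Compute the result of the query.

1574

order_id=600: ✗
order_id=601: ✓ → 532
order_id=602: ✓ → 192
order_id=603: ✗
order_id=604: ✗
order_id=605: ✓ → 424
order_id=606: ✗
order_id=607: ✗
order_id=608: ✗
order_id=609: ✗
order_id=610: ✗
order_id=611: ✗
order_id=612: ✗
order_id=613: ✓ → 426
app_sum = 532 + 192 + 424 + 426 = 1574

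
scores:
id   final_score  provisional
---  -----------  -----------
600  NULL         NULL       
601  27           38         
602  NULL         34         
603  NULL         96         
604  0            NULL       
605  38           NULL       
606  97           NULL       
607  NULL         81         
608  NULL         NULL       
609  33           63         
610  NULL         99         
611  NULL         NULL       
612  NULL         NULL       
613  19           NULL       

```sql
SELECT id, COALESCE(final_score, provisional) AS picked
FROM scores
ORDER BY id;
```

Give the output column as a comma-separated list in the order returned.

NULL, 27, 34, 96, 0, 38, 97, 81, NULL, 33, 99, NULL, NULL, 19

id=600: final_score=NULL, provisional=NULL (all NULL) → NULL
id=601: final_score=27 → 27
id=602: final_score=NULL, provisional=34 → 34
id=603: final_score=NULL, provisional=96 → 96
id=604: final_score=0 → 0
id=605: final_score=38 → 38
id=606: final_score=97 → 97
id=607: final_score=NULL, provisional=81 → 81
id=608: final_score=NULL, provisional=NULL (all NULL) → NULL
id=609: final_score=33 → 33
id=610: final_score=NULL, provisional=99 → 99
id=611: final_score=NULL, provisional=NULL (all NULL) → NULL
id=612: final_score=NULL, provisional=NULL (all NULL) → NULL
id=613: final_score=19 → 19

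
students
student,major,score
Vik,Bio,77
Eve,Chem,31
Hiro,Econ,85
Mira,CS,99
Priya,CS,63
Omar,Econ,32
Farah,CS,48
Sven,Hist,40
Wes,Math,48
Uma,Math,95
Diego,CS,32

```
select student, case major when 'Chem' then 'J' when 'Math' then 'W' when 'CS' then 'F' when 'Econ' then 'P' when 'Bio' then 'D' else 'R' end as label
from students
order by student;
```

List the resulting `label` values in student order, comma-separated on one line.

student=Diego: major='CS' → F
student=Eve: major='Chem' → J
student=Farah: major='CS' → F
student=Hiro: major='Econ' → P
student=Mira: major='CS' → F
student=Omar: major='Econ' → P
student=Priya: major='CS' → F
student=Sven: ELSE → R
student=Uma: major='Math' → W
student=Vik: major='Bio' → D
student=Wes: major='Math' → W

F, J, F, P, F, P, F, R, W, D, W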